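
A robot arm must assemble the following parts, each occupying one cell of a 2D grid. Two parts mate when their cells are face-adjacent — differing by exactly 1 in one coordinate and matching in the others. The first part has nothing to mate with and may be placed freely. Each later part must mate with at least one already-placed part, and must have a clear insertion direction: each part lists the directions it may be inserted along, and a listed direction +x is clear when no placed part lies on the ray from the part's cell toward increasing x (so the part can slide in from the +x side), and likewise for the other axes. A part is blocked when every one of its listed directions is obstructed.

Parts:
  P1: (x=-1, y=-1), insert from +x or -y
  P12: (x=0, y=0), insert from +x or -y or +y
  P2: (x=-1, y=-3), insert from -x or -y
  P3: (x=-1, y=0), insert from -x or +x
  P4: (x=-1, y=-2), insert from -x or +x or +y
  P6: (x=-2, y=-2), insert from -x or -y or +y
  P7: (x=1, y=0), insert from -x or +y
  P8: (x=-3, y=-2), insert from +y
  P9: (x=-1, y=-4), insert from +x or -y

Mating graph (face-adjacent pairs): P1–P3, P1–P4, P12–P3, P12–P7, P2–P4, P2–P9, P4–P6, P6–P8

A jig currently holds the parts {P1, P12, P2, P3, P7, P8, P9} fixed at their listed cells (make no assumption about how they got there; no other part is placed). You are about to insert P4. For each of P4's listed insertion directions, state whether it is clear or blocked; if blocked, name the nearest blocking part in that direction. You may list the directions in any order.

+x: clear; +y: blocked by P1; -x: blocked by P8

-x: nearest on ray is P8@(-3, -2) ⇒ blocked
+x: ray from P4(-1, -2) has no placed part ⇒ clear
+y: nearest on ray is P1@(-1, -1) ⇒ blocked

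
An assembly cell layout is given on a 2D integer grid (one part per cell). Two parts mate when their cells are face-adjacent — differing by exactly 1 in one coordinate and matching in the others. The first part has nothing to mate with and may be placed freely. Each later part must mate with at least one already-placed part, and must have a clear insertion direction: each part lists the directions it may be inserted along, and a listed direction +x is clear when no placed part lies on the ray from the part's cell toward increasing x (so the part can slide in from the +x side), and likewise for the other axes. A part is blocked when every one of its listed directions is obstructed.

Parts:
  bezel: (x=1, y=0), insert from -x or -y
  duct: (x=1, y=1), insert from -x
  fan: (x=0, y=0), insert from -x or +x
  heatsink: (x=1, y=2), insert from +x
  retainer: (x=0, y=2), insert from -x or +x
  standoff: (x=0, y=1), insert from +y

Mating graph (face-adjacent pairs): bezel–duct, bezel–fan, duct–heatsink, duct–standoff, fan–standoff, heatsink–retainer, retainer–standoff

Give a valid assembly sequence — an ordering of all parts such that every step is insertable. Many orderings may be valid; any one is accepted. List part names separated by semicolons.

fan; bezel; duct; heatsink; standoff; retainer

1. fan@(0, 0) [-x clear] — {fan}
2. bezel@(1, 0) [-y clear] — {bezel, fan}
3. duct@(1, 1) [-x clear] — {bezel, duct, fan}
4. heatsink@(1, 2) [+x clear] — {bezel, duct, fan, heatsink}
5. standoff@(0, 1) [+y clear] — {bezel, duct, fan, heatsink, standoff}
6. retainer@(0, 2) [-x clear] — {bezel, duct, fan, heatsink, retainer, standoff}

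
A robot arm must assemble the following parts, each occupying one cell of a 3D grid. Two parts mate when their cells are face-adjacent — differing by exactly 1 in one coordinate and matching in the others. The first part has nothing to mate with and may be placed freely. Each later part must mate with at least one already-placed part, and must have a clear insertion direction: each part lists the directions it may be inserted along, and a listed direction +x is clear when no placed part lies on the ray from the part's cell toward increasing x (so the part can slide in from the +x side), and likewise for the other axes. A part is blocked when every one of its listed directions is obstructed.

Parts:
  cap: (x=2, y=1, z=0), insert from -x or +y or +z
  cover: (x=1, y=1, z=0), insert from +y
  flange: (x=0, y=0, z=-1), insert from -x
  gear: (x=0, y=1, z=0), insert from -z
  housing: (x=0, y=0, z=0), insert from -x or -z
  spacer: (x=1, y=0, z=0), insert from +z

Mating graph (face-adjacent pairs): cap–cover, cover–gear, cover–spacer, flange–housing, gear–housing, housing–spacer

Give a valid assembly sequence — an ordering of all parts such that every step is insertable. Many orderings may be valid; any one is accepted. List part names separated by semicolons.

gear; cover; housing; cap; spacer; flange

1. gear@(0, 1, 0) [-z clear] — {gear}
2. cover@(1, 1, 0) [+y clear] — {cover, gear}
3. housing@(0, 0, 0) [-x clear] — {cover, gear, housing}
4. cap@(2, 1, 0) [+y clear] — {cap, cover, gear, housing}
5. spacer@(1, 0, 0) [+z clear] — {cap, cover, gear, housing, spacer}
6. flange@(0, 0, -1) [-x clear] — {cap, cover, flange, gear, housing, spacer}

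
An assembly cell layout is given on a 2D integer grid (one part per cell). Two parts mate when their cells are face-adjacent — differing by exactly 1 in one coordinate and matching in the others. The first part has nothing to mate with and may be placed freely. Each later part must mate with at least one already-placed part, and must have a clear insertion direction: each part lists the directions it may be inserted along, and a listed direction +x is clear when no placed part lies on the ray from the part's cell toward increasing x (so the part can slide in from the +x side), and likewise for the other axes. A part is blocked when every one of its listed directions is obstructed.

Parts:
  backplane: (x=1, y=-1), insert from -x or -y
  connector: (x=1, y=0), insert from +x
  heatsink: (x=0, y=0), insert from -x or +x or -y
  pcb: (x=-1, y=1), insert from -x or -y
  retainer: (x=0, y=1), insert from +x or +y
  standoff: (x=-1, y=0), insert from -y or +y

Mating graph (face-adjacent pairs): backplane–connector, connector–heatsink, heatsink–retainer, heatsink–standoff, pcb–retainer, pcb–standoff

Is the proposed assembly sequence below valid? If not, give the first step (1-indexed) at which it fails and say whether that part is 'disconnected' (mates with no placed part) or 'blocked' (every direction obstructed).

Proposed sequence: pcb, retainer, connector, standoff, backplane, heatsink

Invalid at step 3 (disconnected)

1. pcb@(-1, 1) [-x clear] — {pcb}
2. retainer@(0, 1) [+x clear] — {pcb, retainer}
3. connector@(1, 0) — no placed neighbour ⇒ disconnected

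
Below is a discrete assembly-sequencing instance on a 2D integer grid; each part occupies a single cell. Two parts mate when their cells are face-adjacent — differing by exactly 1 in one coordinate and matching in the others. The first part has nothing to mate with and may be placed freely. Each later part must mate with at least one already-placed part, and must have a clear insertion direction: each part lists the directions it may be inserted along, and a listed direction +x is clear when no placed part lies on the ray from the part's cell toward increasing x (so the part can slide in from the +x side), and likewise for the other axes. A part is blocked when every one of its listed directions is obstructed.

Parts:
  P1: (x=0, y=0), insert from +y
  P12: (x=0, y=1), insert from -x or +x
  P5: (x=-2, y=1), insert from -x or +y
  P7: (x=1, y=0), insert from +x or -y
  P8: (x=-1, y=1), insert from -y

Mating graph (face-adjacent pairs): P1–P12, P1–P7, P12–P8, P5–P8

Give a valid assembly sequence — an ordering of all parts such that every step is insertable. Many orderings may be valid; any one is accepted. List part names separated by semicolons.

1. P1@(0, 0) [+y clear] — {P1}
2. P7@(1, 0) [+x clear] — {P1, P7}
3. P12@(0, 1) [-x clear] — {P1, P12, P7}
4. P8@(-1, 1) [-y clear] — {P1, P12, P7, P8}
5. P5@(-2, 1) [-x clear] — {P1, P12, P5, P7, P8}

P1; P7; P12; P8; P5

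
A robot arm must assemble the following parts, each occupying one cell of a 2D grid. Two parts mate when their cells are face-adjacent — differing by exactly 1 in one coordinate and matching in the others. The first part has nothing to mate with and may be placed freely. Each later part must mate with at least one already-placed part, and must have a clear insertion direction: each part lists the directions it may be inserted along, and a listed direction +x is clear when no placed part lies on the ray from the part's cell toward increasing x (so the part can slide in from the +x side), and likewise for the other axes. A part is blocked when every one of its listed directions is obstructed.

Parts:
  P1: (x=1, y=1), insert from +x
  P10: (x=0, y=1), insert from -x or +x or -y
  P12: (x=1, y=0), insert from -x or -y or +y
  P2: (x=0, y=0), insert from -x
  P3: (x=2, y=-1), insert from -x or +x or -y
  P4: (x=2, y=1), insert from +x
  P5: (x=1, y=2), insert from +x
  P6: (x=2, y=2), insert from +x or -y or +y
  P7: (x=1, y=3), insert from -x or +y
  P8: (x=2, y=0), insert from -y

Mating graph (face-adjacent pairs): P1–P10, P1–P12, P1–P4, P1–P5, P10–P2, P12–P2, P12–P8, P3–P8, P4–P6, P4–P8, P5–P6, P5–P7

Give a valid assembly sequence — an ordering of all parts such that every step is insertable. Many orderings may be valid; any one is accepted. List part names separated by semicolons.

P10; P2; P1; P4; P12; P5; P7; P8; P3; P6

1. P10@(0, 1) [-x clear] — {P10}
2. P2@(0, 0) [-x clear] — {P10, P2}
3. P1@(1, 1) [+x clear] — {P1, P10, P2}
4. P4@(2, 1) [+x clear] — {P1, P10, P2, P4}
5. P12@(1, 0) [-y clear] — {P1, P10, P12, P2, P4}
6. P5@(1, 2) [+x clear] — {P1, P10, P12, P2, P4, P5}
7. P7@(1, 3) [-x clear] — {P1, P10, P12, P2, P4, P5, P7}
8. P8@(2, 0) [-y clear] — {P1, P10, P12, P2, P4, P5, P7, P8}
9. P3@(2, -1) [-x clear] — {P1, P10, P12, P2, P3, P4, P5, P7, P8}
10. P6@(2, 2) [+x clear] — {P1, P10, P12, P2, P3, P4, P5, P6, P7, P8}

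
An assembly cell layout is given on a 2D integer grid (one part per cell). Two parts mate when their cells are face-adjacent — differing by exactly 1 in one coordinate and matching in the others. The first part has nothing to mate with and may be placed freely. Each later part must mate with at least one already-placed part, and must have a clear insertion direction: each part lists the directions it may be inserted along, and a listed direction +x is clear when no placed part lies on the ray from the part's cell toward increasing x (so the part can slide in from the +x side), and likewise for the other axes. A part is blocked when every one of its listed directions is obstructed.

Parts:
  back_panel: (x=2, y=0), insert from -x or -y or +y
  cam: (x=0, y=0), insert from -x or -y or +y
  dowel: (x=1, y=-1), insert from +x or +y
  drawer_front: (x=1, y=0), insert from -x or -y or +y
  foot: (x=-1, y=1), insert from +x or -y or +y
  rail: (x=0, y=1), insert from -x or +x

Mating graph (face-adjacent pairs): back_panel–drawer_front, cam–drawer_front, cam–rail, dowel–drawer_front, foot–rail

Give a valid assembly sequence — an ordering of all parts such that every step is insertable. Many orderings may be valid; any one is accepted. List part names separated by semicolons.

1. back_panel@(2, 0) [-x clear] — {back_panel}
2. drawer_front@(1, 0) [-x clear] — {back_panel, drawer_front}
3. dowel@(1, -1) [+x clear] — {back_panel, dowel, drawer_front}
4. cam@(0, 0) [-x clear] — {back_panel, cam, dowel, drawer_front}
5. rail@(0, 1) [-x clear] — {back_panel, cam, dowel, drawer_front, rail}
6. foot@(-1, 1) [-y clear] — {back_panel, cam, dowel, drawer_front, foot, rail}

back_panel; drawer_front; dowel; cam; rail; foot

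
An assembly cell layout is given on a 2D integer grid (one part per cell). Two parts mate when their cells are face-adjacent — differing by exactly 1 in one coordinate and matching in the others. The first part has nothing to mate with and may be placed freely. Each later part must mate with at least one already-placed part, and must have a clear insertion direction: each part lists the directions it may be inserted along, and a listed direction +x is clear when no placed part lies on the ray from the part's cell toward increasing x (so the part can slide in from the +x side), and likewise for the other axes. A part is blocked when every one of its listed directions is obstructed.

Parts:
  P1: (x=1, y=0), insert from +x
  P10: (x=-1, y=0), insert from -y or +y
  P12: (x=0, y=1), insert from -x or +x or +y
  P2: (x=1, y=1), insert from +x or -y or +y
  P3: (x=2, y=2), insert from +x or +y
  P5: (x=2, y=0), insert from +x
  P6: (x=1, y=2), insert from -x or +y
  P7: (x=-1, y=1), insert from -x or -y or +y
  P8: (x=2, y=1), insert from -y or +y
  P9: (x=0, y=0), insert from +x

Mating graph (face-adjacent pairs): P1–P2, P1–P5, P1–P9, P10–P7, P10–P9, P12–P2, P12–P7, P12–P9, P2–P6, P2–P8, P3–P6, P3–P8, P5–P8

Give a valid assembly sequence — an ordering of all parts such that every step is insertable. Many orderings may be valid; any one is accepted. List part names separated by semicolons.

1. P8@(2, 1) [-y clear] — {P8}
2. P3@(2, 2) [+x clear] — {P3, P8}
3. P2@(1, 1) [-y clear] — {P2, P3, P8}
4. P6@(1, 2) [-x clear] — {P2, P3, P6, P8}
5. P12@(0, 1) [-x clear] — {P12, P2, P3, P6, P8}
6. P7@(-1, 1) [-x clear] — {P12, P2, P3, P6, P7, P8}
7. P10@(-1, 0) [-y clear] — {P10, P12, P2, P3, P6, P7, P8}
8. P9@(0, 0) [+x clear] — {P10, P12, P2, P3, P6, P7, P8, P9}
9. P1@(1, 0) [+x clear] — {P1, P10, P12, P2, P3, P6, P7, P8, P9}
10. P5@(2, 0) [+x clear] — {P1, P10, P12, P2, P3, P5, P6, P7, P8, P9}

P8; P3; P2; P6; P12; P7; P10; P9; P1; P5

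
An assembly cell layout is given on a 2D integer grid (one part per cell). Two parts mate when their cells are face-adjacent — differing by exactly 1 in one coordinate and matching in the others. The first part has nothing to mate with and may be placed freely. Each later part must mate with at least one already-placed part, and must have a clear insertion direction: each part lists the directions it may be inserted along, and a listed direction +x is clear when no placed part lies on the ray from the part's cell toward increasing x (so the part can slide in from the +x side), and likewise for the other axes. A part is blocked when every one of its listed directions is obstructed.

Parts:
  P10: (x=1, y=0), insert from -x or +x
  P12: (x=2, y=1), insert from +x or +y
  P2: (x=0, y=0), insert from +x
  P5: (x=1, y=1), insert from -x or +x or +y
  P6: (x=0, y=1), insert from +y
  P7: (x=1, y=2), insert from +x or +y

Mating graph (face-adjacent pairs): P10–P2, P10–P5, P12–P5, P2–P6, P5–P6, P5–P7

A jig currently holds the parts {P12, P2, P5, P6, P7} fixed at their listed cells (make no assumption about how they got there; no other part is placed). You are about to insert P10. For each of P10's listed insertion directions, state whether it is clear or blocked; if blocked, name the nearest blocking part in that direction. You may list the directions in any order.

+x: clear; -x: blocked by P2

-x: nearest on ray is P2@(0, 0) ⇒ blocked
+x: ray from P10(1, 0) has no placed part ⇒ clear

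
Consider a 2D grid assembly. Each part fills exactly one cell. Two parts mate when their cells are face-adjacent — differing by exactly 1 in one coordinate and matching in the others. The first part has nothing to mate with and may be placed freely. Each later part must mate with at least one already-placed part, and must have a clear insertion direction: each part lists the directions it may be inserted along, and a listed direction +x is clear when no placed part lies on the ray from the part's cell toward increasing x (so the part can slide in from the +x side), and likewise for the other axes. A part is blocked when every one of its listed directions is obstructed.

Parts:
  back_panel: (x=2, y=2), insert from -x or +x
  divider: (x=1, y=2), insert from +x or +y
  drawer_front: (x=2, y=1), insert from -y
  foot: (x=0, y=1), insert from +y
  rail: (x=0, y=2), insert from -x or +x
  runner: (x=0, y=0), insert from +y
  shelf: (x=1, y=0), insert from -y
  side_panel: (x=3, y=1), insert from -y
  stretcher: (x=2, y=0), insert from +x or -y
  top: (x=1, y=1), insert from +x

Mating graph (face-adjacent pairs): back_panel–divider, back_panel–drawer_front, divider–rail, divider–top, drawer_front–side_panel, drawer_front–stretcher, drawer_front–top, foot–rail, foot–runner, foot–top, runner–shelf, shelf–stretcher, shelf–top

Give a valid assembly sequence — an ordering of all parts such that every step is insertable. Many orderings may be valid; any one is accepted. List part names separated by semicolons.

divider; top; drawer_front; side_panel; shelf; stretcher; runner; back_panel; foot; rail

1. divider@(1, 2) [+x clear] — {divider}
2. top@(1, 1) [+x clear] — {divider, top}
3. drawer_front@(2, 1) [-y clear] — {divider, drawer_front, top}
4. side_panel@(3, 1) [-y clear] — {divider, drawer_front, side_panel, top}
5. shelf@(1, 0) [-y clear] — {divider, drawer_front, shelf, side_panel, top}
6. stretcher@(2, 0) [+x clear] — {divider, drawer_front, shelf, side_panel, stretcher, top}
7. runner@(0, 0) [+y clear] — {divider, drawer_front, runner, shelf, side_panel, stretcher, top}
8. back_panel@(2, 2) [+x clear] — {back_panel, divider, drawer_front, runner, shelf, side_panel, stretcher, top}
9. foot@(0, 1) [+y clear] — {back_panel, divider, drawer_front, foot, runner, shelf, side_panel, stretcher, top}
10. rail@(0, 2) [-x clear] — {back_panel, divider, drawer_front, foot, rail, runner, shelf, side_panel, stretcher, top}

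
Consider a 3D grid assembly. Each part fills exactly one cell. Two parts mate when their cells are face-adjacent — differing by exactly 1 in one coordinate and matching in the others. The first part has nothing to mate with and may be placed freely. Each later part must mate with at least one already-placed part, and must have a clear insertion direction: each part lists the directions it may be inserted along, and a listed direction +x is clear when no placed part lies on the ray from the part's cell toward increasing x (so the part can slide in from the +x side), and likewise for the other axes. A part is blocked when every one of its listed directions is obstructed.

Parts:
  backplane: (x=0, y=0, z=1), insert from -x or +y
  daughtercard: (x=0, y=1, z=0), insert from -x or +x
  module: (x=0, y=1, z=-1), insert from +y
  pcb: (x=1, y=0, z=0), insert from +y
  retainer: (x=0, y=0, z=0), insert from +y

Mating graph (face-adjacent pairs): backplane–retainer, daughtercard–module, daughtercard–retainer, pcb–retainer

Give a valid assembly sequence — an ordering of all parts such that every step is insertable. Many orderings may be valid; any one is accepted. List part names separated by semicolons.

1. retainer@(0, 0, 0) [+y clear] — {retainer}
2. pcb@(1, 0, 0) [+y clear] — {pcb, retainer}
3. daughtercard@(0, 1, 0) [-x clear] — {daughtercard, pcb, retainer}
4. module@(0, 1, -1) [+y clear] — {daughtercard, module, pcb, retainer}
5. backplane@(0, 0, 1) [-x clear] — {backplane, daughtercard, module, pcb, retainer}

retainer; pcb; daughtercard; module; backplane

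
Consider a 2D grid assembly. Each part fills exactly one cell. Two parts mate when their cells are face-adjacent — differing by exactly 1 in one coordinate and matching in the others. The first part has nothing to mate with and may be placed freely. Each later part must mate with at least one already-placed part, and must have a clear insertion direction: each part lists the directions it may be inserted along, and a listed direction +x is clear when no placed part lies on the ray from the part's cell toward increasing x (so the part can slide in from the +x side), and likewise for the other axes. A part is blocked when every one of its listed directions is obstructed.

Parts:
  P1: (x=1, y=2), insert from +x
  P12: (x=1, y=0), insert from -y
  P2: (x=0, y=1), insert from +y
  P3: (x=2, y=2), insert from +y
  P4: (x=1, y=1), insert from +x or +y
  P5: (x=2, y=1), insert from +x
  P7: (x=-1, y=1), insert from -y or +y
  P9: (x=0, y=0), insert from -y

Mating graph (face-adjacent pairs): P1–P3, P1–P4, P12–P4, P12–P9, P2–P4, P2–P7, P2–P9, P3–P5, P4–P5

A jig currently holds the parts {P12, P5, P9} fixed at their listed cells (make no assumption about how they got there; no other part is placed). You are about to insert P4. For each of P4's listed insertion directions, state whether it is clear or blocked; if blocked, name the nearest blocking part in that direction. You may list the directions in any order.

+x: blocked by P5; +y: clear

+x: nearest on ray is P5@(2, 1) ⇒ blocked
+y: ray from P4(1, 1) has no placed part ⇒ clear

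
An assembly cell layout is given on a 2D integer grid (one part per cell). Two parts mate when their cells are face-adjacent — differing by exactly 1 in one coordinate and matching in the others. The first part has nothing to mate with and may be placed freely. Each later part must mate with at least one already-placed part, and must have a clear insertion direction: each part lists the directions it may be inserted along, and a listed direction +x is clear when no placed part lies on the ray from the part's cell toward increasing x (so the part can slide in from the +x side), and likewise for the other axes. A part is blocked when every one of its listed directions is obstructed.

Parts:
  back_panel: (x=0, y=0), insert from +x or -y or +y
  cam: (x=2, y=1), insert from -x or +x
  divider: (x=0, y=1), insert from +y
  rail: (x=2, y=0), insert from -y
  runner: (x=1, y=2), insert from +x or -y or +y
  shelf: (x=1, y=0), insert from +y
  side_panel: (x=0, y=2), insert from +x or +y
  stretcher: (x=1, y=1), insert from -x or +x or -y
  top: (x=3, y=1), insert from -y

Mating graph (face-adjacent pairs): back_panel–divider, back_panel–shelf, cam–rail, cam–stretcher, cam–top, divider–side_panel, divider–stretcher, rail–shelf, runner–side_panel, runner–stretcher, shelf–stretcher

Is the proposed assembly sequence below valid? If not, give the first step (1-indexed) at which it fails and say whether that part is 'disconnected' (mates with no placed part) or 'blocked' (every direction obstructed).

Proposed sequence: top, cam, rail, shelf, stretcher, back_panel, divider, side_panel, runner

Valid

1. top@(3, 1) [-y clear] — {top}
2. cam@(2, 1) [-x clear] — {cam, top}
3. rail@(2, 0) [-y clear] — {cam, rail, top}
4. shelf@(1, 0) [+y clear] — {cam, rail, shelf, top}
5. stretcher@(1, 1) [-x clear] — {cam, rail, shelf, stretcher, top}
6. back_panel@(0, 0) [-y clear] — {back_panel, cam, rail, shelf, stretcher, top}
7. divider@(0, 1) [+y clear] — {back_panel, cam, divider, rail, shelf, stretcher, top}
8. side_panel@(0, 2) [+x clear] — {back_panel, cam, divider, rail, shelf, side_panel, stretcher, top}
9. runner@(1, 2) [+x clear] — {back_panel, cam, divider, rail, runner, shelf, side_panel, stretcher, top}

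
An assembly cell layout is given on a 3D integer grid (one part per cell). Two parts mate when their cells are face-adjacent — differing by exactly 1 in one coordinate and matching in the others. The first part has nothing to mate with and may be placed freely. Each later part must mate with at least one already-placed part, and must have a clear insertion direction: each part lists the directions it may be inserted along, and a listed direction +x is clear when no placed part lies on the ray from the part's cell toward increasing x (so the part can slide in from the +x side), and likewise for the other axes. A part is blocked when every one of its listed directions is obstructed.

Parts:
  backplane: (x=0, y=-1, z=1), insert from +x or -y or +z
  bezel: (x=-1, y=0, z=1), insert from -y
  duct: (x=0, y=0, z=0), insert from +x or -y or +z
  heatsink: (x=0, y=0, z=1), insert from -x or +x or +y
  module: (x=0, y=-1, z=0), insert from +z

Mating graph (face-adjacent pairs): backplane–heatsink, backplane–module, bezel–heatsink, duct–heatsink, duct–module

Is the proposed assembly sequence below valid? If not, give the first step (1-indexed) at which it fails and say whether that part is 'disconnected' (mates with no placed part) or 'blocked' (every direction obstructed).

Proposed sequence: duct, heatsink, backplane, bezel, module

1. duct@(0, 0, 0) [+x clear] — {duct}
2. heatsink@(0, 0, 1) [-x clear] — {duct, heatsink}
3. backplane@(0, -1, 1) [+x clear] — {backplane, duct, heatsink}
4. bezel@(-1, 0, 1) [-y clear] — {backplane, bezel, duct, heatsink}
5. module@(0, -1, 0) — +z all obstructed ⇒ blocked

Invalid at step 5 (blocked)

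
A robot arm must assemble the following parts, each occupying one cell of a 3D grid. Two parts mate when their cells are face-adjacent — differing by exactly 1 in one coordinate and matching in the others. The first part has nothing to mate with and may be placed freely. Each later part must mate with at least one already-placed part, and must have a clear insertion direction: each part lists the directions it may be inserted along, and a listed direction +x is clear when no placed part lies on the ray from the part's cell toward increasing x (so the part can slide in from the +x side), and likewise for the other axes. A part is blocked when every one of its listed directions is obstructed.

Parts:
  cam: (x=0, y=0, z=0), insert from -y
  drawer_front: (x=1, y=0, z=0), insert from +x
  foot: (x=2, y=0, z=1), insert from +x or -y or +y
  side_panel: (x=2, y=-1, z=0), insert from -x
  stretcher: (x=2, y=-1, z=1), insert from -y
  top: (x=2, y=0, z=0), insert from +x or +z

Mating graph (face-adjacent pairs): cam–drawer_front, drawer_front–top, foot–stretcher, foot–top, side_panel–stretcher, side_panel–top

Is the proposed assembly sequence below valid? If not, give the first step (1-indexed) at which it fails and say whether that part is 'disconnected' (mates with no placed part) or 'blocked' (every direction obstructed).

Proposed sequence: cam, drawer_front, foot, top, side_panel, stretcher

1. cam@(0, 0, 0) [-y clear] — {cam}
2. drawer_front@(1, 0, 0) [+x clear] — {cam, drawer_front}
3. foot@(2, 0, 1) — no placed neighbour ⇒ disconnected

Invalid at step 3 (disconnected)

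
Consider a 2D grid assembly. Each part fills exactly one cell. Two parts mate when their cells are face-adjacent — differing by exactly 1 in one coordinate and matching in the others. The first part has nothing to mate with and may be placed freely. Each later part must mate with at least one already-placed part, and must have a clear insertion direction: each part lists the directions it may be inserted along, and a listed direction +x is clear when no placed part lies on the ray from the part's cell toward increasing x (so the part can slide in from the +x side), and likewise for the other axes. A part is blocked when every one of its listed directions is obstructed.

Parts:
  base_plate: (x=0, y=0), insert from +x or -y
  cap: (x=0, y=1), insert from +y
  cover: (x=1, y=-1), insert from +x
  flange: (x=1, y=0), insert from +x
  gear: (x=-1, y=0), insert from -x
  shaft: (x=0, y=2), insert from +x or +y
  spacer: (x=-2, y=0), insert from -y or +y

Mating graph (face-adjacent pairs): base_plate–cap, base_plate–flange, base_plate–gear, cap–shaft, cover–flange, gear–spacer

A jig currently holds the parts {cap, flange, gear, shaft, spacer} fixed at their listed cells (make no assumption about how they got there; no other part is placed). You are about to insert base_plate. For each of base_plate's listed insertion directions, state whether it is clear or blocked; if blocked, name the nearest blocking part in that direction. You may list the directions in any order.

+x: nearest on ray is flange@(1, 0) ⇒ blocked
-y: ray from base_plate(0, 0) has no placed part ⇒ clear

+x: blocked by flange; -y: clear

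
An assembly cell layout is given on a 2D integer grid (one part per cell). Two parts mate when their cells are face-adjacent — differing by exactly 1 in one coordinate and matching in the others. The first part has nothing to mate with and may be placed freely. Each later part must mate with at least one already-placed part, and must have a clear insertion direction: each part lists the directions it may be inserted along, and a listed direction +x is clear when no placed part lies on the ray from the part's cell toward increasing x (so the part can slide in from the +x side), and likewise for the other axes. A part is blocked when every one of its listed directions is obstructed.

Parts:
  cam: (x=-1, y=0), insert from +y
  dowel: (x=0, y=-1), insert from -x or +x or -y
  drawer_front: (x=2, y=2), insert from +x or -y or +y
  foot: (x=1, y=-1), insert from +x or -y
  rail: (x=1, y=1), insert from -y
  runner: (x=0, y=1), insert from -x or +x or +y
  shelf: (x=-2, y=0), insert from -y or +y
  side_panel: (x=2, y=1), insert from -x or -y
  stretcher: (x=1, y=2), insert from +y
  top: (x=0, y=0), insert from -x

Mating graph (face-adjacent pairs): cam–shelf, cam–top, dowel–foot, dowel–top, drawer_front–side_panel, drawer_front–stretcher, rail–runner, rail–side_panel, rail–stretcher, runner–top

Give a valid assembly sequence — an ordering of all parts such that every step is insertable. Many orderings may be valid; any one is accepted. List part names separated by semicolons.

1. runner@(0, 1) [-x clear] — {runner}
2. rail@(1, 1) [-y clear] — {rail, runner}
3. stretcher@(1, 2) [+y clear] — {rail, runner, stretcher}
4. drawer_front@(2, 2) [+x clear] — {drawer_front, rail, runner, stretcher}
5. top@(0, 0) [-x clear] — {drawer_front, rail, runner, stretcher, top}
6. cam@(-1, 0) [+y clear] — {cam, drawer_front, rail, runner, stretcher, top}
7. shelf@(-2, 0) [-y clear] — {cam, drawer_front, rail, runner, shelf, stretcher, top}
8. side_panel@(2, 1) [-y clear] — {cam, drawer_front, rail, runner, shelf, side_panel, stretcher, top}
9. dowel@(0, -1) [-x clear] — {cam, dowel, drawer_front, rail, runner, shelf, side_panel, stretcher, top}
10. foot@(1, -1) [+x clear] — {cam, dowel, drawer_front, foot, rail, runner, shelf, side_panel, stretcher, top}

runner; rail; stretcher; drawer_front; top; cam; shelf; side_panel; dowel; foot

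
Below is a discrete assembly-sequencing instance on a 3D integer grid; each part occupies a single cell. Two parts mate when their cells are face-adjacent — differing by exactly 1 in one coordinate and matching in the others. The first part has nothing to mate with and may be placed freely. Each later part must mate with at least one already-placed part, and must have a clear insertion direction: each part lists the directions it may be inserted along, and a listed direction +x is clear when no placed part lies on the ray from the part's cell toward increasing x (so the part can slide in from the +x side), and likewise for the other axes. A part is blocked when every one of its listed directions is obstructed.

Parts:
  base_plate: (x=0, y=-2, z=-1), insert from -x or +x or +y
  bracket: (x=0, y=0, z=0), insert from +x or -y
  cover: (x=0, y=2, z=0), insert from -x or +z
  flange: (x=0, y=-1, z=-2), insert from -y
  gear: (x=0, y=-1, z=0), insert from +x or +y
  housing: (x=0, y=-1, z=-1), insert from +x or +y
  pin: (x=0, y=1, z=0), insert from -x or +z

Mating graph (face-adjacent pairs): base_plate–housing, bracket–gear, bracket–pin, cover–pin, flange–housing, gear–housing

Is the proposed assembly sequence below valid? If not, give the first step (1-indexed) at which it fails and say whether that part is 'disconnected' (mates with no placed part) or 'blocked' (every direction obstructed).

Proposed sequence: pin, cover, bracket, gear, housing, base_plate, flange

Valid

1. pin@(0, 1, 0) [-x clear] — {pin}
2. cover@(0, 2, 0) [-x clear] — {cover, pin}
3. bracket@(0, 0, 0) [+x clear] — {bracket, cover, pin}
4. gear@(0, -1, 0) [+x clear] — {bracket, cover, gear, pin}
5. housing@(0, -1, -1) [+x clear] — {bracket, cover, gear, housing, pin}
6. base_plate@(0, -2, -1) [-x clear] — {base_plate, bracket, cover, gear, housing, pin}
7. flange@(0, -1, -2) [-y clear] — {base_plate, bracket, cover, flange, gear, housing, pin}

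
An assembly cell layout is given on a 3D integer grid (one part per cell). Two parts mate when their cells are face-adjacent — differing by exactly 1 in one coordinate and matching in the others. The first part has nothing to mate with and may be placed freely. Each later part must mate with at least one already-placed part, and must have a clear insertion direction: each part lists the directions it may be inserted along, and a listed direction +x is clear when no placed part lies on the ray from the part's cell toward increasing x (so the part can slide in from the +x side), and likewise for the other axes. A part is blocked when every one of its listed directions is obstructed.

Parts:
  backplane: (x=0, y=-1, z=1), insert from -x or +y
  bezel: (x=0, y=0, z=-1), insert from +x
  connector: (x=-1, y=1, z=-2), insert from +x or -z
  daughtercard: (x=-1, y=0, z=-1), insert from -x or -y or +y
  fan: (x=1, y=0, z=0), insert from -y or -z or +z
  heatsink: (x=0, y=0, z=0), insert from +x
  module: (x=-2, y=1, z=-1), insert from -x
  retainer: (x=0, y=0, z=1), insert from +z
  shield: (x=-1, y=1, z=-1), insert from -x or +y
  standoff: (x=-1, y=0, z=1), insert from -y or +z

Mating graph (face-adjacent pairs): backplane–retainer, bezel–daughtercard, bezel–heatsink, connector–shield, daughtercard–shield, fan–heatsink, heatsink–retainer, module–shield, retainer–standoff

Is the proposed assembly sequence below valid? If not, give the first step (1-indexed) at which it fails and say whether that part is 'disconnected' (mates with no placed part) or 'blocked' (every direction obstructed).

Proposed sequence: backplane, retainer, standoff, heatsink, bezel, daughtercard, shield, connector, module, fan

1. backplane@(0, -1, 1) [-x clear] — {backplane}
2. retainer@(0, 0, 1) [+z clear] — {backplane, retainer}
3. standoff@(-1, 0, 1) [-y clear] — {backplane, retainer, standoff}
4. heatsink@(0, 0, 0) [+x clear] — {backplane, heatsink, retainer, standoff}
5. bezel@(0, 0, -1) [+x clear] — {backplane, bezel, heatsink, retainer, standoff}
6. daughtercard@(-1, 0, -1) [-x clear] — {backplane, bezel, daughtercard, heatsink, retainer, standoff}
7. shield@(-1, 1, -1) [-x clear] — {backplane, bezel, daughtercard, heatsink, retainer, shield, standoff}
8. connector@(-1, 1, -2) [+x clear] — {backplane, bezel, connector, daughtercard, heatsink, retainer, shield, standoff}
9. module@(-2, 1, -1) [-x clear] — {backplane, bezel, connector, daughtercard, heatsink, module, retainer, shield, standoff}
10. fan@(1, 0, 0) [-y clear] — {backplane, bezel, connector, daughtercard, fan, heatsink, module, retainer, shield, standoff}

Valid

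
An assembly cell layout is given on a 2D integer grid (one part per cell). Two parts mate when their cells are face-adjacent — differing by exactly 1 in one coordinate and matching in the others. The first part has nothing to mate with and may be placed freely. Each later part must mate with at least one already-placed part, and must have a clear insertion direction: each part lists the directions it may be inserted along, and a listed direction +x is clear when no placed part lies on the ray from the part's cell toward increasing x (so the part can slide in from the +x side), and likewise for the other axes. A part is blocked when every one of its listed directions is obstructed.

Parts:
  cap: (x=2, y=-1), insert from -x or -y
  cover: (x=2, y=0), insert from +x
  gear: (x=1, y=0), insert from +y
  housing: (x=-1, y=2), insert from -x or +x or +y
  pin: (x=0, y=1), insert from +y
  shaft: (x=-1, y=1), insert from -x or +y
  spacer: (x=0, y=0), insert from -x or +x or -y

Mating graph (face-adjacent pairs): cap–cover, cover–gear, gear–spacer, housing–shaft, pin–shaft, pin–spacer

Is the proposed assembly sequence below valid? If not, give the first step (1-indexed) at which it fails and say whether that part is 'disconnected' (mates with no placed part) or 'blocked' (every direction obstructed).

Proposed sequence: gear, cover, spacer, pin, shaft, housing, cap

1. gear@(1, 0) [+y clear] — {gear}
2. cover@(2, 0) [+x clear] — {cover, gear}
3. spacer@(0, 0) [-x clear] — {cover, gear, spacer}
4. pin@(0, 1) [+y clear] — {cover, gear, pin, spacer}
5. shaft@(-1, 1) [-x clear] — {cover, gear, pin, shaft, spacer}
6. housing@(-1, 2) [-x clear] — {cover, gear, housing, pin, shaft, spacer}
7. cap@(2, -1) [-x clear] — {cap, cover, gear, housing, pin, shaft, spacer}

Valid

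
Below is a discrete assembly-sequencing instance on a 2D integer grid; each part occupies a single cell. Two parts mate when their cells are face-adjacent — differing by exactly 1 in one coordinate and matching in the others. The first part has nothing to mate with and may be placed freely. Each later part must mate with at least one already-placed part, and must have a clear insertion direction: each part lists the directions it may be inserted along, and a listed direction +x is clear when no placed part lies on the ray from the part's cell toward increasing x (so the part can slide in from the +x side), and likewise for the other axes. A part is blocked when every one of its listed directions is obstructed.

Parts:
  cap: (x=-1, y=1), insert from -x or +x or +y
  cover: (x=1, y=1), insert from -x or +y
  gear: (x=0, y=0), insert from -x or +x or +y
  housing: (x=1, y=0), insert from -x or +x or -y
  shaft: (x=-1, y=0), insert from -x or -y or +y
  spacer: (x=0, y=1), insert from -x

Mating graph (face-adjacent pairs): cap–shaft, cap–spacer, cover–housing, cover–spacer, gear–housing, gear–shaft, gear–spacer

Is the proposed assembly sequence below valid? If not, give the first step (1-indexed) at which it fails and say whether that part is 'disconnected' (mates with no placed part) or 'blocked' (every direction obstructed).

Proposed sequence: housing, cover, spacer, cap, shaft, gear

1. housing@(1, 0) [-x clear] — {housing}
2. cover@(1, 1) [-x clear] — {cover, housing}
3. spacer@(0, 1) [-x clear] — {cover, housing, spacer}
4. cap@(-1, 1) [-x clear] — {cap, cover, housing, spacer}
5. shaft@(-1, 0) [-x clear] — {cap, cover, housing, shaft, spacer}
6. gear@(0, 0) — -x/+x/+y all obstructed ⇒ blocked

Invalid at step 6 (blocked)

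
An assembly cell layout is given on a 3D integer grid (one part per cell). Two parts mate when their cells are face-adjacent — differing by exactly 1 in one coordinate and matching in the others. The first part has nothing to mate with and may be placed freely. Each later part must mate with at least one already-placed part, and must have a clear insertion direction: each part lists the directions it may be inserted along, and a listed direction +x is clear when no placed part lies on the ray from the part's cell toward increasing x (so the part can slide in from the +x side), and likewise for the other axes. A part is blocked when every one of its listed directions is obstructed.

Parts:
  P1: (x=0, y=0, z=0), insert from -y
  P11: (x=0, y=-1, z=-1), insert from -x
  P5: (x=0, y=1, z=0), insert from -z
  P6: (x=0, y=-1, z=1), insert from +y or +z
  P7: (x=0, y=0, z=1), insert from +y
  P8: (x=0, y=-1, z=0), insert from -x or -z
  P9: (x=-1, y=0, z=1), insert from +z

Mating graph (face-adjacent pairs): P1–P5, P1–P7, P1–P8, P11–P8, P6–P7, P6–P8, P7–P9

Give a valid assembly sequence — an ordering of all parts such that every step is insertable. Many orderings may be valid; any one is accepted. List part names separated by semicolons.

1. P5@(0, 1, 0) [-z clear] — {P5}
2. P1@(0, 0, 0) [-y clear] — {P1, P5}
3. P7@(0, 0, 1) [+y clear] — {P1, P5, P7}
4. P6@(0, -1, 1) [+z clear] — {P1, P5, P6, P7}
5. P8@(0, -1, 0) [-x clear] — {P1, P5, P6, P7, P8}
6. P11@(0, -1, -1) [-x clear] — {P1, P11, P5, P6, P7, P8}
7. P9@(-1, 0, 1) [+z clear] — {P1, P11, P5, P6, P7, P8, P9}

P5; P1; P7; P6; P8; P11; P9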